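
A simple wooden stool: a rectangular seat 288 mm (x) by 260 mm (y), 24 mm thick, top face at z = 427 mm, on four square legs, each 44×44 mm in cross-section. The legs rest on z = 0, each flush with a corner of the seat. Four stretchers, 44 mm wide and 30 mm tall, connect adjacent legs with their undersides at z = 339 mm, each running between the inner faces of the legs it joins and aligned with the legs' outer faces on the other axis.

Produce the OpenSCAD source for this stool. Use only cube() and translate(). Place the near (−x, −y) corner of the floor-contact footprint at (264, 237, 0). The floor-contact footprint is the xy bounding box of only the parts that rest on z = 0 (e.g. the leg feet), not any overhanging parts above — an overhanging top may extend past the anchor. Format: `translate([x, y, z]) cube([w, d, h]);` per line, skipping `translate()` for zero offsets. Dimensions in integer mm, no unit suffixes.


// leg_h = 427 - 24 = 403
// stretcher span = 288 - 2*44 = 200
translate([264, 237, 403]) cube([288, 260, 24]);
translate([264, 237, 0]) cube([44, 44, 403]);
translate([508, 237, 0]) cube([44, 44, 403]);
translate([264, 453, 0]) cube([44, 44, 403]);
translate([508, 453, 0]) cube([44, 44, 403]);
translate([308, 237, 339]) cube([200, 44, 30]);
translate([308, 453, 339]) cube([200, 44, 30]);
translate([264, 281, 339]) cube([44, 172, 30]);
translate([508, 281, 339]) cube([44, 172, 30]);


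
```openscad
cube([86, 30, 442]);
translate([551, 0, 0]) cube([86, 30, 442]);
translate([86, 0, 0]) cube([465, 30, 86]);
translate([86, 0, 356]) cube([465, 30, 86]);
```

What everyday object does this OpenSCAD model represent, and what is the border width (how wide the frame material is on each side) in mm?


A picture frame. The border width is 86 mm.

Four thin pieces enclosing a rectangular opening — a picture frame. The two full-height stiles are 442 mm tall; the top rail sits at z = 356 and is 86 mm tall, so the border above the opening is 442 − 356 = 86 mm, matching the stile x-width.


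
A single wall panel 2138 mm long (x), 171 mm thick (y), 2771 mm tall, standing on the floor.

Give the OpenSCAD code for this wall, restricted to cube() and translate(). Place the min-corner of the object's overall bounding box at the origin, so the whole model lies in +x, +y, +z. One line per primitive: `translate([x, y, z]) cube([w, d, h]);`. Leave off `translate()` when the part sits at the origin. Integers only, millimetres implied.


cube([2138, 171, 2771]);


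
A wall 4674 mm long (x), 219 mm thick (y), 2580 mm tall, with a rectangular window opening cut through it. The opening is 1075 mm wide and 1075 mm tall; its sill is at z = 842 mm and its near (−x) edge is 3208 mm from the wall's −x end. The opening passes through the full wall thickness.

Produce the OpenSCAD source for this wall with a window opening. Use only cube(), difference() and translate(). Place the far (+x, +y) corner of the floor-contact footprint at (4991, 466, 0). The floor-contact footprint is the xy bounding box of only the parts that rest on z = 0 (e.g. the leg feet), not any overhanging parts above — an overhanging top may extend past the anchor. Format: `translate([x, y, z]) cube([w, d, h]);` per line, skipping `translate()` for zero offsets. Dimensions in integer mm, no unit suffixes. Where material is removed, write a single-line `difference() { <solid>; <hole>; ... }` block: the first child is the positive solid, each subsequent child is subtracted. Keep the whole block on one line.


difference() { translate([317, 247, 0]) cube([4674, 219, 2580]); translate([3525, 247, 842]) cube([1075, 219, 1075]); }


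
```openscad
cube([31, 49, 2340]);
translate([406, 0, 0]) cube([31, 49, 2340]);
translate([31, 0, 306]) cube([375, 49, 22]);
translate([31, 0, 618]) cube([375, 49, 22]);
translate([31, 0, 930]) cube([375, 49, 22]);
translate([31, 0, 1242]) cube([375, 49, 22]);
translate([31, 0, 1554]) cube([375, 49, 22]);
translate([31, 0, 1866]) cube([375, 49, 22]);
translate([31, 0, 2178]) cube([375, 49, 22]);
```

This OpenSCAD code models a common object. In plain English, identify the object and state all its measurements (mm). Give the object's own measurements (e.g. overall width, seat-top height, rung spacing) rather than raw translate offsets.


A straight ladder. Two 31×49 mm vertical rails, 2340 mm tall, stand 437 mm apart (outside-to-outside) with their front faces coplanar on the −y side. 7 rungs, each 49 mm deep and 22 mm tall, span between the inner faces of the rails, front faces flush with the rails. The lowest rung's underside is at z = 306 mm and rungs are spaced 312 mm apart (underside to underside).


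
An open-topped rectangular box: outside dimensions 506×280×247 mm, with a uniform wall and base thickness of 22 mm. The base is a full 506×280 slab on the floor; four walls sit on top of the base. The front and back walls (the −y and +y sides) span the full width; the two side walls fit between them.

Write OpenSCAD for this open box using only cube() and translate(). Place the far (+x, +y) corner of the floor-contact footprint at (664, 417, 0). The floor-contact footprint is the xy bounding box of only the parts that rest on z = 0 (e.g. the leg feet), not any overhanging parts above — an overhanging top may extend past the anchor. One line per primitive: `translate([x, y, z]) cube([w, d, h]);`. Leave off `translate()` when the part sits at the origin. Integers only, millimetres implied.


translate([158, 137, 0]) cube([506, 280, 22]);
translate([158, 137, 22]) cube([506, 22, 225]);
translate([158, 395, 22]) cube([506, 22, 225]);
translate([158, 159, 22]) cube([22, 236, 225]);
translate([642, 159, 22]) cube([22, 236, 225]);


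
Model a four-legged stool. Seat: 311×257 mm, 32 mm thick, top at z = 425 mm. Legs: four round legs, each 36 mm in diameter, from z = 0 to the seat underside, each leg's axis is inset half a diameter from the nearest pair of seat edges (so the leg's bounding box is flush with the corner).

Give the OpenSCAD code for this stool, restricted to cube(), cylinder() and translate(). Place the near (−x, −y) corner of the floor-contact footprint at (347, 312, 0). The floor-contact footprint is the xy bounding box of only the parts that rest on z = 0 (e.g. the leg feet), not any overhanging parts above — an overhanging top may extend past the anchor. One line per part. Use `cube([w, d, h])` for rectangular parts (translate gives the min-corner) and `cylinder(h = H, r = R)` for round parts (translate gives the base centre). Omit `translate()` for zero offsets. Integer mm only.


translate([347, 312, 393]) cube([311, 257, 32]);
translate([365, 330, 0]) cylinder(h = 393, r = 18);
translate([640, 330, 0]) cylinder(h = 393, r = 18);
translate([365, 551, 0]) cylinder(h = 393, r = 18);
translate([640, 551, 0]) cylinder(h = 393, r = 18);


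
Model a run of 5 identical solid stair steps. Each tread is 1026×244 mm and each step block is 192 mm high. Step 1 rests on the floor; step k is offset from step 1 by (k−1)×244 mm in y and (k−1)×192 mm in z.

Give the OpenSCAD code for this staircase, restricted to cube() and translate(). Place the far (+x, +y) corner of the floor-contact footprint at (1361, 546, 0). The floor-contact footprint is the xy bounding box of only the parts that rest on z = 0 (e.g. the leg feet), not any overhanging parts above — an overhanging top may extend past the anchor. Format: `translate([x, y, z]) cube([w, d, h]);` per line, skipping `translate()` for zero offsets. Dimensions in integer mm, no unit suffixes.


translate([335, 302, 0]) cube([1026, 244, 192]);
translate([335, 546, 192]) cube([1026, 244, 192]);
translate([335, 790, 384]) cube([1026, 244, 192]);
translate([335, 1034, 576]) cube([1026, 244, 192]);
translate([335, 1278, 768]) cube([1026, 244, 192]);


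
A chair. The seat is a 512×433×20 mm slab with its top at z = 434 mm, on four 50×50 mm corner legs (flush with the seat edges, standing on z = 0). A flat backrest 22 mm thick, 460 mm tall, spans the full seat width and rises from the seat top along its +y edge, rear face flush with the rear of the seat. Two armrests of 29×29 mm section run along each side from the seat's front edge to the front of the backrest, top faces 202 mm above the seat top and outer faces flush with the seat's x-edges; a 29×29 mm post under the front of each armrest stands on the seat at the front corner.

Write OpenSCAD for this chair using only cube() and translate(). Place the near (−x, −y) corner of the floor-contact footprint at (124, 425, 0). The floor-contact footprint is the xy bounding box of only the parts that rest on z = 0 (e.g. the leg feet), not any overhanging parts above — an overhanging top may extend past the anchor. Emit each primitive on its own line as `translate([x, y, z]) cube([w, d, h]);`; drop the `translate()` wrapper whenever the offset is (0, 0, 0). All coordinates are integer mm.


translate([124, 425, 414]) cube([512, 433, 20]);
translate([124, 425, 0]) cube([50, 50, 414]);
translate([586, 425, 0]) cube([50, 50, 414]);
translate([124, 808, 0]) cube([50, 50, 414]);
translate([586, 808, 0]) cube([50, 50, 414]);
translate([124, 836, 434]) cube([512, 22, 460]);
translate([124, 425, 607]) cube([29, 411, 29]);
translate([607, 425, 607]) cube([29, 411, 29]);
translate([124, 425, 434]) cube([29, 29, 173]);
translate([607, 425, 434]) cube([29, 29, 173]);


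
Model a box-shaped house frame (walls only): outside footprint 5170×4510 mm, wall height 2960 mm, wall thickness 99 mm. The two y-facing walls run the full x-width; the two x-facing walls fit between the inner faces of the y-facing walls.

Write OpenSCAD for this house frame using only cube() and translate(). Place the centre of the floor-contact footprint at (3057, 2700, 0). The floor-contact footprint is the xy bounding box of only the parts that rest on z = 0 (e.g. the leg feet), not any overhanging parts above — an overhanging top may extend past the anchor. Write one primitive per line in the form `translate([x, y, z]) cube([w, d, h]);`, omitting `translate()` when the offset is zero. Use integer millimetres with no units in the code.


translate([472, 445, 0]) cube([5170, 99, 2960]);
translate([472, 4856, 0]) cube([5170, 99, 2960]);
translate([472, 544, 0]) cube([99, 4312, 2960]);
translate([5543, 544, 0]) cube([99, 4312, 2960]);


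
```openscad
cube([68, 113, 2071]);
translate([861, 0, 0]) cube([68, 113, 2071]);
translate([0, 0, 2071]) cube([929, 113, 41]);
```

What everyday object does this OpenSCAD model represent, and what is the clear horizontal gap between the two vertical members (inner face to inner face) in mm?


A door frame. The clear opening width is 793 mm.

Two 2071 mm tall posts with a header on top — a door frame. The left jamb is 68 mm wide at x = 0; the right jamb starts at x = 861. The clear opening is 861 − 68 = 793 mm.


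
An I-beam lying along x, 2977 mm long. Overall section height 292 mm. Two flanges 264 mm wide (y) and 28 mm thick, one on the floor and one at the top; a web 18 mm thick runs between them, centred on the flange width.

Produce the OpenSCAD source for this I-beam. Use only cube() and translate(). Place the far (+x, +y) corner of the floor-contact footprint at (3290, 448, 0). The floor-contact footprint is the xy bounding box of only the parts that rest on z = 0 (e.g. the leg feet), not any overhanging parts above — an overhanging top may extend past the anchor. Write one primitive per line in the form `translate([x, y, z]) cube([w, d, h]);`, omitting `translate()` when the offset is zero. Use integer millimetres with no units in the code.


translate([313, 184, 0]) cube([2977, 264, 28]);
translate([313, 307, 28]) cube([2977, 18, 236]);
translate([313, 184, 264]) cube([2977, 264, 28]);


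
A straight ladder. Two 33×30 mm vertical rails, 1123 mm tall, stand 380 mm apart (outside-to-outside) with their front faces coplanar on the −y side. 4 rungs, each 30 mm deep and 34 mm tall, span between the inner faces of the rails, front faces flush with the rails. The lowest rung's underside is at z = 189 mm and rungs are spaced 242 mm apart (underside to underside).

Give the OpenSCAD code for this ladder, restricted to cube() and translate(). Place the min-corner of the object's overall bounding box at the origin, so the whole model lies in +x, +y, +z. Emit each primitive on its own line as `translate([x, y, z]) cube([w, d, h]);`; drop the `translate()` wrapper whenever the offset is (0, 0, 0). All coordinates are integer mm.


cube([33, 30, 1123]);
translate([347, 0, 0]) cube([33, 30, 1123]);
translate([33, 0, 189]) cube([314, 30, 34]);
translate([33, 0, 431]) cube([314, 30, 34]);
translate([33, 0, 673]) cube([314, 30, 34]);
translate([33, 0, 915]) cube([314, 30, 34]);


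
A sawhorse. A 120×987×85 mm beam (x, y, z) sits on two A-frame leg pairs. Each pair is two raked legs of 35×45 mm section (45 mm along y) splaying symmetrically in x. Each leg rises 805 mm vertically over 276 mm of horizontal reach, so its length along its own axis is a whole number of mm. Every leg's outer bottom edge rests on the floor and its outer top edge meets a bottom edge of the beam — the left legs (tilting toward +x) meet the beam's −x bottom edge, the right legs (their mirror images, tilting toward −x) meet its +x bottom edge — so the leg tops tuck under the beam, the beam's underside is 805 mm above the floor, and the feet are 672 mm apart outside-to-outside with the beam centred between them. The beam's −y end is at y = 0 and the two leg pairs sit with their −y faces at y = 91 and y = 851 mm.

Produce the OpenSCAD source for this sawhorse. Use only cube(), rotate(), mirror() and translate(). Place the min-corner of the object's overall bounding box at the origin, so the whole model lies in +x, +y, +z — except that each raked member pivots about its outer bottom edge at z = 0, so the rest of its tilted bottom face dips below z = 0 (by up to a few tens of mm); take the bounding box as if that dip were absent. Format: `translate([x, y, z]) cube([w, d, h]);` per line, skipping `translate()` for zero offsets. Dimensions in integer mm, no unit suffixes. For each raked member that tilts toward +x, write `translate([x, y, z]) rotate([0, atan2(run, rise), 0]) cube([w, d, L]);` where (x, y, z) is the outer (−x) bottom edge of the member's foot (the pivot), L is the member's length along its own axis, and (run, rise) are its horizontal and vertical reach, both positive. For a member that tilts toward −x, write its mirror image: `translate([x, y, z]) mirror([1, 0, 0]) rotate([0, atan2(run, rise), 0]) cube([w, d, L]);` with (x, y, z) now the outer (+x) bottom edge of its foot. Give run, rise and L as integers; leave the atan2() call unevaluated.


translate([276, 0, 805]) cube([120, 987, 85]);
translate([0, 91, 0]) rotate([0, atan2(276, 805), 0]) cube([35, 45, 851]);
translate([672, 91, 0]) mirror([1, 0, 0]) rotate([0, atan2(276, 805), 0]) cube([35, 45, 851]);
translate([0, 851, 0]) rotate([0, atan2(276, 805), 0]) cube([35, 45, 851]);
translate([672, 851, 0]) mirror([1, 0, 0]) rotate([0, atan2(276, 805), 0]) cube([35, 45, 851]);


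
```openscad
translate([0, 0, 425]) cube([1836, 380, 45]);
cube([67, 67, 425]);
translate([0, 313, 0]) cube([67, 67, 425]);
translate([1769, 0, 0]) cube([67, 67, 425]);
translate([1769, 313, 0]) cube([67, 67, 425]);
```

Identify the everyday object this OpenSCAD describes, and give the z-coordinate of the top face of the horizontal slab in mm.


A bench. The seat-top height is 470 mm.

A long slab on four corner posts — a bench. The slab sits at z = 425 with thickness 45, so the top is 425 + 45 = 470 mm.


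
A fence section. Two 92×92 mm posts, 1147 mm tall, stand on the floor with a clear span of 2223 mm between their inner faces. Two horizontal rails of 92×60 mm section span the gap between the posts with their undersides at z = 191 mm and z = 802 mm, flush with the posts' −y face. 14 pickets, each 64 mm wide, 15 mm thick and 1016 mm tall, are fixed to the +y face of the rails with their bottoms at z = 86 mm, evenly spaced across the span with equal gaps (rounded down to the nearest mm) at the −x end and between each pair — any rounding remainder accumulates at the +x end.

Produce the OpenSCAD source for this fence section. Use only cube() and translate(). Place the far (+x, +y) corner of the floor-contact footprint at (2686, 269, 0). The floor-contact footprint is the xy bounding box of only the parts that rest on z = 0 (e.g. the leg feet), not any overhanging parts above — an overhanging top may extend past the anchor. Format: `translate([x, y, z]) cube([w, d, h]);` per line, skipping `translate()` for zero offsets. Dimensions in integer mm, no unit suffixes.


translate([279, 177, 0]) cube([92, 92, 1147]);
translate([2594, 177, 0]) cube([92, 92, 1147]);
translate([371, 177, 191]) cube([2223, 92, 60]);
translate([371, 177, 802]) cube([2223, 92, 60]);
translate([459, 269, 86]) cube([64, 15, 1016]);
translate([611, 269, 86]) cube([64, 15, 1016]);
translate([763, 269, 86]) cube([64, 15, 1016]);
translate([915, 269, 86]) cube([64, 15, 1016]);
translate([1067, 269, 86]) cube([64, 15, 1016]);
translate([1219, 269, 86]) cube([64, 15, 1016]);
translate([1371, 269, 86]) cube([64, 15, 1016]);
translate([1523, 269, 86]) cube([64, 15, 1016]);
translate([1675, 269, 86]) cube([64, 15, 1016]);
translate([1827, 269, 86]) cube([64, 15, 1016]);
translate([1979, 269, 86]) cube([64, 15, 1016]);
translate([2131, 269, 86]) cube([64, 15, 1016]);
translate([2283, 269, 86]) cube([64, 15, 1016]);
translate([2435, 269, 86]) cube([64, 15, 1016]);


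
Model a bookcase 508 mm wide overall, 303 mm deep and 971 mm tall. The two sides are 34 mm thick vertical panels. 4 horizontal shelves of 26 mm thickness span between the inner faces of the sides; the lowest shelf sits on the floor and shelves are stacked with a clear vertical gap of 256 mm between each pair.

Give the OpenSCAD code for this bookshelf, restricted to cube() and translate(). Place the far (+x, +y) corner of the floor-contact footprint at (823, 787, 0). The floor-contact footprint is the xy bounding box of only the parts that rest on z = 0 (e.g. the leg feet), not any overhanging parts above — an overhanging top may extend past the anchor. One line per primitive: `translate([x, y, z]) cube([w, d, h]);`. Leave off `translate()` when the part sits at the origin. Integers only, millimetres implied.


translate([315, 484, 0]) cube([34, 303, 971]);
translate([789, 484, 0]) cube([34, 303, 971]);
translate([349, 484, 0]) cube([440, 303, 26]);
translate([349, 484, 282]) cube([440, 303, 26]);
translate([349, 484, 564]) cube([440, 303, 26]);
translate([349, 484, 846]) cube([440, 303, 26]);


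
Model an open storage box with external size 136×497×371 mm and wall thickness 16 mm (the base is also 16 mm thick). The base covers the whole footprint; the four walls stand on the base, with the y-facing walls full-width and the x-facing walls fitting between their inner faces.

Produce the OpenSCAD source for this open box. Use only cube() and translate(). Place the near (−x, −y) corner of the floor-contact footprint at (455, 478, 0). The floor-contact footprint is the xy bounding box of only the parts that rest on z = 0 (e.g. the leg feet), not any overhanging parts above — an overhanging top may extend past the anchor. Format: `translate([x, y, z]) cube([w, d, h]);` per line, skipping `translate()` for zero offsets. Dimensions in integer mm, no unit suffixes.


translate([455, 478, 0]) cube([136, 497, 16]);
translate([455, 478, 16]) cube([136, 16, 355]);
translate([455, 959, 16]) cube([136, 16, 355]);
translate([455, 494, 16]) cube([16, 465, 355]);
translate([575, 494, 16]) cube([16, 465, 355]);


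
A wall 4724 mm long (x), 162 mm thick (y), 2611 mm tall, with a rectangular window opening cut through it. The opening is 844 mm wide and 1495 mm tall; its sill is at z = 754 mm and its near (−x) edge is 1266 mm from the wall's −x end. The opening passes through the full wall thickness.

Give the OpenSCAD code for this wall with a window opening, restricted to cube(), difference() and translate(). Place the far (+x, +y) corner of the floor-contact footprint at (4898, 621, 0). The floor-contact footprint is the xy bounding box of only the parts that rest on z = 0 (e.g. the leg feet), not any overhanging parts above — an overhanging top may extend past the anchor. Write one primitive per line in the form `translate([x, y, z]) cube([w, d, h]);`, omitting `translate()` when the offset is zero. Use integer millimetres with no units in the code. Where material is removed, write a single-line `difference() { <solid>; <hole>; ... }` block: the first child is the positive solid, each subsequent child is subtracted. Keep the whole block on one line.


difference() { translate([174, 459, 0]) cube([4724, 162, 2611]); translate([1440, 459, 754]) cube([844, 162, 1495]); }


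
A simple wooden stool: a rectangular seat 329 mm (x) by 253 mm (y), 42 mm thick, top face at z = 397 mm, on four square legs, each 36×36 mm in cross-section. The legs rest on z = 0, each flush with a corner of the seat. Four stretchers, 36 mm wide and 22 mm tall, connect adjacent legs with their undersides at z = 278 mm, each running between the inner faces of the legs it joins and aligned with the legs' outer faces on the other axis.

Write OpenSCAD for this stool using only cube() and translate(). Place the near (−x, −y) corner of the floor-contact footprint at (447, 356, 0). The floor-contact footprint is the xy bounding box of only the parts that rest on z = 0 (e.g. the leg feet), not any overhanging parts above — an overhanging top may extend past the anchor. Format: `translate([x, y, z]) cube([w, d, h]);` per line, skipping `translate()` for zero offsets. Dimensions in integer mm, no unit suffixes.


translate([447, 356, 355]) cube([329, 253, 42]);
translate([447, 356, 0]) cube([36, 36, 355]);
translate([740, 356, 0]) cube([36, 36, 355]);
translate([447, 573, 0]) cube([36, 36, 355]);
translate([740, 573, 0]) cube([36, 36, 355]);
translate([483, 356, 278]) cube([257, 36, 22]);
translate([483, 573, 278]) cube([257, 36, 22]);
translate([447, 392, 278]) cube([36, 181, 22]);
translate([740, 392, 278]) cube([36, 181, 22]);


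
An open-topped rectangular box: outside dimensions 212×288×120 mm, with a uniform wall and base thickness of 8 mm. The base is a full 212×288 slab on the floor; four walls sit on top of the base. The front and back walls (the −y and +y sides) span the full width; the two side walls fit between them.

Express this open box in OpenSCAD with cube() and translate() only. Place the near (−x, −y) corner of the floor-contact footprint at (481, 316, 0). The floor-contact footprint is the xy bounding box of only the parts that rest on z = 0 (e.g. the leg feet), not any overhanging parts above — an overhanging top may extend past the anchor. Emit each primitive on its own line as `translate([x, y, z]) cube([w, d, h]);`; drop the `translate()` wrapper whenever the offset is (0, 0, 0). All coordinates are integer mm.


translate([481, 316, 0]) cube([212, 288, 8]);
translate([481, 316, 8]) cube([212, 8, 112]);
translate([481, 596, 8]) cube([212, 8, 112]);
translate([481, 324, 8]) cube([8, 272, 112]);
translate([685, 324, 8]) cube([8, 272, 112]);


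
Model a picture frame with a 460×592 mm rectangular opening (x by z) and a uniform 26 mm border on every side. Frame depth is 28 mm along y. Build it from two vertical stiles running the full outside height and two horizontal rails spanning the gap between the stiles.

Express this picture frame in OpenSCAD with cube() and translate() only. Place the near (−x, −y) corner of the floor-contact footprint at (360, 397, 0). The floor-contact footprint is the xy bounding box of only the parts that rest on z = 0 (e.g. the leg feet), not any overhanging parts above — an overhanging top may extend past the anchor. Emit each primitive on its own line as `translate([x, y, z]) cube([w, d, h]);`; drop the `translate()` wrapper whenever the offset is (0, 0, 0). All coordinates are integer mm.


translate([360, 397, 0]) cube([26, 28, 644]);
translate([846, 397, 0]) cube([26, 28, 644]);
translate([386, 397, 0]) cube([460, 28, 26]);
translate([386, 397, 618]) cube([460, 28, 26]);


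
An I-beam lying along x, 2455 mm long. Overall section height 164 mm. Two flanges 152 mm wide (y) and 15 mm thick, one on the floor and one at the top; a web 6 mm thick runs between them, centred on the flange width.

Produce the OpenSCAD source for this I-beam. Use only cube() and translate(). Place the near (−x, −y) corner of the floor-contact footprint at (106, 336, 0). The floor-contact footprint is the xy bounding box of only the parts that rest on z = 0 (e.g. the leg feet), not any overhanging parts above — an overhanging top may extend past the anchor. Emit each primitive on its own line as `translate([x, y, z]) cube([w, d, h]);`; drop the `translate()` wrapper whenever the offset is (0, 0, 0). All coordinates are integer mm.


translate([106, 336, 0]) cube([2455, 152, 15]);
translate([106, 409, 15]) cube([2455, 6, 134]);
translate([106, 336, 149]) cube([2455, 152, 15]);


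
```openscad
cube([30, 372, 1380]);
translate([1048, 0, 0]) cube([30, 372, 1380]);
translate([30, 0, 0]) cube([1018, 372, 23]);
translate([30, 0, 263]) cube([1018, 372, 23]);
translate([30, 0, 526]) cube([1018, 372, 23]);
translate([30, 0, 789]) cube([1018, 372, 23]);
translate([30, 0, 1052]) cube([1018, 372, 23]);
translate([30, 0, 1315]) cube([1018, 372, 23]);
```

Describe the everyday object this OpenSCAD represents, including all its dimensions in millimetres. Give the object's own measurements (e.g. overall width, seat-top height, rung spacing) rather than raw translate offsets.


An open bookshelf. Two side panels, each 30 mm thick, 372 mm deep and 1380 mm tall, stand 1078 mm apart (outside-to-outside). Between them sit 6 shelves, each 23 mm thick and 372 mm deep, spanning the full gap between the sides. The bottom shelf rests on the floor (its underside at z = 0) and the clear gap between one shelf's top and the next shelf's underside is 240 mm.


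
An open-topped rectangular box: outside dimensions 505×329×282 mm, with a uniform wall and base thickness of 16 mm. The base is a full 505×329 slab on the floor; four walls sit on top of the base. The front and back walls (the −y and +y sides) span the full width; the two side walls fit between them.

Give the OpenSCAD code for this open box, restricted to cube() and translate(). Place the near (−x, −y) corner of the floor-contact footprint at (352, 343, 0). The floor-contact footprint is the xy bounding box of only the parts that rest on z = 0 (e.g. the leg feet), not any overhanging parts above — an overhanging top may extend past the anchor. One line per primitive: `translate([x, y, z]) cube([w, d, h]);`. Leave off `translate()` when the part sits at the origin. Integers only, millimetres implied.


translate([352, 343, 0]) cube([505, 329, 16]);
translate([352, 343, 16]) cube([505, 16, 266]);
translate([352, 656, 16]) cube([505, 16, 266]);
translate([352, 359, 16]) cube([16, 297, 266]);
translate([841, 359, 16]) cube([16, 297, 266]);


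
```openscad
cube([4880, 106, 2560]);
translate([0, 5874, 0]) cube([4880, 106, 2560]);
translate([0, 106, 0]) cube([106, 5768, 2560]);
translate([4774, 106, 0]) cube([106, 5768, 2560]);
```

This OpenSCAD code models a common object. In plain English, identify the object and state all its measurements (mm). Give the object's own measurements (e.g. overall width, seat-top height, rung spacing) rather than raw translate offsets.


The wall frame of a small rectangular building: four walls, each 2560 mm tall and 106 mm thick, enclosing a footprint 4880 mm (x) by 5980 mm (y) outside-to-outside, with no floor or roof. The front and back walls (the −y and +y sides) span the full width; the two side walls fit between them.


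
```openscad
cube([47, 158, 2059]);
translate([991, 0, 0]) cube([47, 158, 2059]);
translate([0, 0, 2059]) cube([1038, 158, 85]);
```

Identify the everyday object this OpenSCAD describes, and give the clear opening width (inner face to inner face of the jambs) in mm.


A door frame. The clear opening width is 944 mm.

Two 2059 mm tall posts with a header on top — a door frame. The left jamb is 47 mm wide at x = 0; the right jamb starts at x = 991. The clear opening is 991 − 47 = 944 mm.


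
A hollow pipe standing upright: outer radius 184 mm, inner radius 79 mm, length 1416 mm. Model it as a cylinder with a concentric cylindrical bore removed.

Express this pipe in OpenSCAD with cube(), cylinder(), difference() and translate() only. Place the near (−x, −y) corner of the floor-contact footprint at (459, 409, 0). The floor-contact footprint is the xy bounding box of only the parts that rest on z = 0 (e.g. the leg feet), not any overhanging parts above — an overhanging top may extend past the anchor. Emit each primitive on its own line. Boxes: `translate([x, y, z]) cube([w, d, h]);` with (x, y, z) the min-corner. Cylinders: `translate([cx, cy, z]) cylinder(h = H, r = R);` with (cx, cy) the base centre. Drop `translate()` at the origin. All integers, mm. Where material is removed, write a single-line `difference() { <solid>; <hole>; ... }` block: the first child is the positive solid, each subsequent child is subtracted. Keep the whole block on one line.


difference() { translate([643, 593, 0]) cylinder(h = 1416, r = 184); translate([643, 593, 0]) cylinder(h = 1416, r = 79); }


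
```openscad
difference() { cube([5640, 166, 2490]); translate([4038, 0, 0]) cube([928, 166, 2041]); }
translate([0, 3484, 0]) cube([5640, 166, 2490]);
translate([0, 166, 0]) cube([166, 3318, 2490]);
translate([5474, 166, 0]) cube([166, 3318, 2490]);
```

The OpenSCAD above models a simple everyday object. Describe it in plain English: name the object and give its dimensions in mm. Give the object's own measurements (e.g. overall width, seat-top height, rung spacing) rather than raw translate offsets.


A single room: four walls, each 2490 mm tall and 166 mm thick, enclosing an outside footprint 5640×3650 mm (x × y), no floor or roof. The front and back walls (−y and +y sides) run the full x-width; the side walls fit between their inner faces. A door opening 928 mm wide and 2041 mm tall is cut through the front wall from the floor up, its −x edge 4038 mm from the wall's −x end.


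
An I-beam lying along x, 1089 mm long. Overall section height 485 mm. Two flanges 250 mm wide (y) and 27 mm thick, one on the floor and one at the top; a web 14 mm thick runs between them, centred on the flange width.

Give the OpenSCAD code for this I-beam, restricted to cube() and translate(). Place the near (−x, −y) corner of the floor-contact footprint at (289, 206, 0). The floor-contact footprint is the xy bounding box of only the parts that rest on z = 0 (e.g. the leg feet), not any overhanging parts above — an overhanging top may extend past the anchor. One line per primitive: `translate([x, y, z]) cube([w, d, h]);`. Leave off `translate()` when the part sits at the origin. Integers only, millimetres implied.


translate([289, 206, 0]) cube([1089, 250, 27]);
translate([289, 324, 27]) cube([1089, 14, 431]);
translate([289, 206, 458]) cube([1089, 250, 27]);


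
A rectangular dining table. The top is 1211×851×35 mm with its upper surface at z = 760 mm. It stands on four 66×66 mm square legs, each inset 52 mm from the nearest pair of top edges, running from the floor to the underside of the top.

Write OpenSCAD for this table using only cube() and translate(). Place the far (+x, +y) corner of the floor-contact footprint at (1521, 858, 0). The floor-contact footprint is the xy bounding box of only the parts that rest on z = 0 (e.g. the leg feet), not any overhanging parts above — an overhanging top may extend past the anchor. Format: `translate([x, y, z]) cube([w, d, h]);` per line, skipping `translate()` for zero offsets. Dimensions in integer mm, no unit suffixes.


translate([362, 59, 725]) cube([1211, 851, 35]);
translate([414, 111, 0]) cube([66, 66, 725]);
translate([1455, 111, 0]) cube([66, 66, 725]);
translate([414, 792, 0]) cube([66, 66, 725]);
translate([1455, 792, 0]) cube([66, 66, 725]);


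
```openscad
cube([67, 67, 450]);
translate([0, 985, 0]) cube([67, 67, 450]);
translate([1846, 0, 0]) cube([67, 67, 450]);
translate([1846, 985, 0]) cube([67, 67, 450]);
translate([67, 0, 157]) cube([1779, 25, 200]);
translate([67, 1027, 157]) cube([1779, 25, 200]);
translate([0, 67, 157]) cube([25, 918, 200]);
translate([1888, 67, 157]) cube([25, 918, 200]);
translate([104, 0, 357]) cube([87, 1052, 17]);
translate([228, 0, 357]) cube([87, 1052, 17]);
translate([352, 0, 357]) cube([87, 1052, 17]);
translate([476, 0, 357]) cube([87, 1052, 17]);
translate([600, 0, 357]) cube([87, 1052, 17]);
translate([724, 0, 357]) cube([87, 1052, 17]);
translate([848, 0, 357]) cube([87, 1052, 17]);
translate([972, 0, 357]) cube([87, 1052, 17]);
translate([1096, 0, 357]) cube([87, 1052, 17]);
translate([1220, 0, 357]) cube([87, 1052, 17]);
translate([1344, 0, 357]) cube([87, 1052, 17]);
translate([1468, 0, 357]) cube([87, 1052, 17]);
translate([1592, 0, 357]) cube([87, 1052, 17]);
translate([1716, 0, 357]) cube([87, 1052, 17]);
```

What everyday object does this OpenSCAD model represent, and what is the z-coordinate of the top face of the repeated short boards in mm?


A bed frame. The slat-top height is 374 mm.

Four posts, four rails, and a row of slats — a bed frame. Slats sit on the rails at z = 157 + 200 = 357; with slat thickness 17, the top is 374 mm.


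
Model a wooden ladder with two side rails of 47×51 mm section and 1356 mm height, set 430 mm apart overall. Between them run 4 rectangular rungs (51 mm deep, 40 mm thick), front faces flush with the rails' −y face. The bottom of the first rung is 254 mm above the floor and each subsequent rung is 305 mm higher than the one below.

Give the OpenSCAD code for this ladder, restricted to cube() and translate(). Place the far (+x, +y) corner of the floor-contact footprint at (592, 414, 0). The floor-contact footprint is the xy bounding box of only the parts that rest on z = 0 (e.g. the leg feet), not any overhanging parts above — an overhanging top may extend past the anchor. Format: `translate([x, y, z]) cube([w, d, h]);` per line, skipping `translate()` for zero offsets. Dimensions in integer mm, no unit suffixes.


// rung span = 430 - 2*47 = 336
// rung[k] z = 254 + k*305
translate([162, 363, 0]) cube([47, 51, 1356]);
translate([545, 363, 0]) cube([47, 51, 1356]);
translate([209, 363, 254]) cube([336, 51, 40]);
translate([209, 363, 559]) cube([336, 51, 40]);
translate([209, 363, 864]) cube([336, 51, 40]);
translate([209, 363, 1169]) cube([336, 51, 40]);


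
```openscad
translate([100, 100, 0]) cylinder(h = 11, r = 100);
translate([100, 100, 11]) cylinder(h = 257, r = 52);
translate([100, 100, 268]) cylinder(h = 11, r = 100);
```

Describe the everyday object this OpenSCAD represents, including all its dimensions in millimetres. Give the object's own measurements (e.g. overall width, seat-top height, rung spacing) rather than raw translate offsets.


A spool: two coaxial disc flanges of radius 100 mm and thickness 11 mm, joined by a core cylinder of radius 52 mm and height 257 mm. The lower flange rests on z = 0 and the three cylinders share a vertical axis.


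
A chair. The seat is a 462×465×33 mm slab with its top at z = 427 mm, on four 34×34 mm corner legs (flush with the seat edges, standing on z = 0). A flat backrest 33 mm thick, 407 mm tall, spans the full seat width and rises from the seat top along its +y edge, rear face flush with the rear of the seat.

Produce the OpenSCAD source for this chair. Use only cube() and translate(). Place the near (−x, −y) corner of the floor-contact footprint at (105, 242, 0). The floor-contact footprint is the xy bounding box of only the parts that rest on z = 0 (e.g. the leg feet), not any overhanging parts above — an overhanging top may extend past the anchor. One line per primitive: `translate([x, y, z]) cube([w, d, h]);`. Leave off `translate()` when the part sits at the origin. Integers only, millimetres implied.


translate([105, 242, 394]) cube([462, 465, 33]);
translate([105, 242, 0]) cube([34, 34, 394]);
translate([533, 242, 0]) cube([34, 34, 394]);
translate([105, 673, 0]) cube([34, 34, 394]);
translate([533, 673, 0]) cube([34, 34, 394]);
translate([105, 674, 427]) cube([462, 33, 407]);


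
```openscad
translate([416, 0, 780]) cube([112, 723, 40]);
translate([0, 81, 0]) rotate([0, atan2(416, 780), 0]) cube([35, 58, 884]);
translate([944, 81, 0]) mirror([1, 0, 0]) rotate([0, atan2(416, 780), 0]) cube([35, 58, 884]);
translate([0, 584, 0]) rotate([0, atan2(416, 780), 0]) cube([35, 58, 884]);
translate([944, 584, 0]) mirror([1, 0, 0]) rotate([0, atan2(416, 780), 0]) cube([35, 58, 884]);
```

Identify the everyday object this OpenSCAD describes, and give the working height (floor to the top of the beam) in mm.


A sawhorse. The overall height is 820 mm.

A beam across two mirrored pairs of raked legs — a sawhorse. The beam's underside is at z = 780 (matching the legs' vertical rise in atan2(416, 780)) and the beam is 40 mm tall, so its top is at 780 + 40 = 820 mm. The raked legs top out at the beam's underside, so that is the highest point.


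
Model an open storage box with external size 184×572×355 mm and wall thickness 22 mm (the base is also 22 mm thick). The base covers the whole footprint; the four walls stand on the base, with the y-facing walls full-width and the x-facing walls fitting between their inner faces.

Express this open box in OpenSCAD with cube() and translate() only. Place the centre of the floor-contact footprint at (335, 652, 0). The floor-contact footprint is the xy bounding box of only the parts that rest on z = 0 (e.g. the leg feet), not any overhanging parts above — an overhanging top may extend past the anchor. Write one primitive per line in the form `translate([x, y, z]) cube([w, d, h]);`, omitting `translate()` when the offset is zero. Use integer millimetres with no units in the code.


translate([243, 366, 0]) cube([184, 572, 22]);
translate([243, 366, 22]) cube([184, 22, 333]);
translate([243, 916, 22]) cube([184, 22, 333]);
translate([243, 388, 22]) cube([22, 528, 333]);
translate([405, 388, 22]) cube([22, 528, 333]);


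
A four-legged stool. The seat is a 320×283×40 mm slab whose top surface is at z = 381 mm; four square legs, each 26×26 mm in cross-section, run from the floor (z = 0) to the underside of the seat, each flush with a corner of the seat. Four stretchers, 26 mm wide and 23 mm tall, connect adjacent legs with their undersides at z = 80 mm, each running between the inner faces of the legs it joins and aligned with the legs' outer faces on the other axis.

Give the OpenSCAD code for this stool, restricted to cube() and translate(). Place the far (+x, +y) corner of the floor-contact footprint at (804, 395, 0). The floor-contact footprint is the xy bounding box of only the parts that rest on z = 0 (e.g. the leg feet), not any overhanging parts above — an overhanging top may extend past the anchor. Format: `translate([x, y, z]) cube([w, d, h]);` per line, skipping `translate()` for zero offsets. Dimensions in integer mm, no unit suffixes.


translate([484, 112, 341]) cube([320, 283, 40]);
translate([484, 112, 0]) cube([26, 26, 341]);
translate([778, 112, 0]) cube([26, 26, 341]);
translate([484, 369, 0]) cube([26, 26, 341]);
translate([778, 369, 0]) cube([26, 26, 341]);
translate([510, 112, 80]) cube([268, 26, 23]);
translate([510, 369, 80]) cube([268, 26, 23]);
translate([484, 138, 80]) cube([26, 231, 23]);
translate([778, 138, 80]) cube([26, 231, 23]);


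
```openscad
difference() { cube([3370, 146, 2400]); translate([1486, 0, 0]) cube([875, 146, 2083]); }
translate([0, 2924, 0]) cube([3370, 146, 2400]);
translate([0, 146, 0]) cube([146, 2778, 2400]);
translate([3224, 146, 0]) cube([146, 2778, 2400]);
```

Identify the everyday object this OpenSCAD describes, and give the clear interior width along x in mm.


A single room. The interior width is 3078 mm.

Four walls enclosing a rectangle with a door in the front wall — a room. Outside width 3370 minus two 146 mm walls gives 3078 mm.
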